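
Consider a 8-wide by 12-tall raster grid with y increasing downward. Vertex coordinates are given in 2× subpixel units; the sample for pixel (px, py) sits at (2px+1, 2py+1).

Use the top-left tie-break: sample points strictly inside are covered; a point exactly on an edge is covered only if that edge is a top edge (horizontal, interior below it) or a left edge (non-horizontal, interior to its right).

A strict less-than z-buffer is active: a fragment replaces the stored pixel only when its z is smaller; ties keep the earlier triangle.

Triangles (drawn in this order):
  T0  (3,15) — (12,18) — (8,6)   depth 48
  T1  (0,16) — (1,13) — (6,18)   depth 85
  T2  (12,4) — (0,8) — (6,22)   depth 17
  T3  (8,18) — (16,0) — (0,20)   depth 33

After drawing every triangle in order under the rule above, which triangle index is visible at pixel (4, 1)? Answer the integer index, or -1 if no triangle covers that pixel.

T0:
  2·area = 96  (B↔C swapped to make it positive)
  edge (3, 15)→(8, 6): d=(5,-9) top-left  bias=+0
  edge (8, 6)→(12, 18): d=(4,12) right/bottom  bias=-1
  edge (12, 18)→(3, 15): d=(-9,-3) top-left  bias=+0
    (3,1)@(7, 3): e=[-24,0,120] → .  [on edge]
    (3,4)@(7, 9): e=[6,24,66] → X
    (4,4)@(9, 9): e=[24,0,72] → .  [on edge]
    (3,5)@(7, 11): e=[16,32,48] → X
    (4,5)@(9, 11): e=[34,8,54] → X
    (5,5)@(11, 11): e=[52,-16,60] → .
    (2,6)@(5, 13): e=[8,64,24] → X
    (5,6)@(11, 13): e=[62,-8,42] → .
    (1,7)@(3, 15): e=[0,96,0] → X  [on edge]
    (5,7)@(11, 15): e=[72,0,24] → .  [on edge]
    (1,8)@(3, 17): e=[10,104,-18] → .
    (2,8)@(5, 17): e=[28,80,-12] → .
    (4,8)@(9, 17): e=[64,32,0] → X  [on edge]
    (7,9)@(15, 19): e=[128,-32,0] → .  [on edge]
    (6,10)@(13, 21): e=[120,0,-24] → .  [on edge]
  covered (12 px):
    . . . . . . . .
    . . . . . . . .
    . . . . . . . .
    . . . . . . . .
    . . . X . . . .
    . . . X X . . .
    . . X X X . . .
    . X X X X . . .
    . . . . X X . .
    . . . . . . . .
    . . . . . . . .
    . . . . . . . .
T1:
  2·area = 20
  edge (0, 16)→(1, 13): d=(1,-3) top-left  bias=+0
  edge (1, 13)→(6, 18): d=(5,5) right/bottom  bias=-1
  edge (6, 18)→(0, 16): d=(-6,-2) top-left  bias=+0
    (2,0)@(5, 1): e=[0,-80,100] → .  [on edge]
    (1,3)@(3, 7): e=[0,-40,60] → .  [on edge]
    (0,6)@(1, 13): e=[0,0,20] → .  [on edge]
    (0,7)@(1, 15): e=[2,10,8] → X
    (1,7)@(3, 15): e=[8,0,12] → .  [on edge]
    (0,8)@(1, 17): e=[4,20,-4] → .
    (1,8)@(3, 17): e=[10,10,0] → X  [on edge]
    (2,8)@(5, 17): e=[16,0,4] → .  [on edge]
    (1,9)@(3, 19): e=[12,20,-12] → .
    (3,9)@(7, 19): e=[24,0,-4] → .  [on edge]
    (4,9)@(9, 19): e=[30,-10,0] → .  [on edge]
    (4,10)@(9, 21): e=[32,0,-12] → .  [on edge]
    (7,10)@(15, 21): e=[50,-30,0] → .  [on edge]
    (5,11)@(11, 23): e=[40,0,-20] → .  [on edge]
  covered (2 px):
    . . . . . . . .
    . . . . . . . .
    . . . . . . . .
    . . . . . . . .
    . . . . . . . .
    . . . . . . . .
    . . . . . . . .
    X . . . . . . .
    . X . . . . . .
    . . . . . . . .
    . . . . . . . .
    . . . . . . . .
T2:
  2·area = 192  (B↔C swapped to make it positive)
  edge (12, 4)→(6, 22): d=(-6,18) right/bottom  bias=-1
  edge (6, 22)→(0, 8): d=(-6,-14) top-left  bias=+0
  edge (0, 8)→(12, 4): d=(12,-4) top-left  bias=+0
    (6,0)@(13, 1): e=[0,224,-32] → .  [on edge]
    (7,1)@(15, 3): e=[-48,240,0] → .  [on edge]
    (4,2)@(9, 5): e=[48,144,0] → X  [on edge]
    (5,2)@(11, 5): e=[12,172,8] → X
    (6,2)@(13, 5): e=[-24,200,16] → .
    (1,3)@(3, 7): e=[144,48,0] → X  [on edge]
    (2,3)@(5, 7): e=[108,76,8] → X
    (3,3)@(7, 7): e=[72,104,16] → X
    (5,3)@(11, 7): e=[0,160,32] → .  [on edge]
    (0,4)@(1, 9): e=[168,8,16] → X
    (5,4)@(11, 9): e=[-12,148,56] → .
    (0,5)@(1, 11): e=[156,-4,40] → .
    (4,6)@(9, 13): e=[0,96,96] → .  [on edge]
    (1,7)@(3, 15): e=[96,0,96] → X  [on edge]
    (3,9)@(7, 19): e=[0,32,160] → .  [on edge]
  covered (24 px):
    . . . . . . . .
    . . . . . . . .
    . . . . X X . .
    . X X X X . . .
    X X X X X . . .
    . X X X X . . .
    . X X X . . . .
    . X X X . . . .
    . . X X . . . .
    . . X . . . . .
    . . . . . . . .
    . . . . . . . .
T3:
  2·area = 128  (B↔C swapped to make it positive)
  edge (8, 18)→(0, 20): d=(-8,2) right/bottom  bias=-1
  edge (0, 20)→(16, 0): d=(16,-20) top-left  bias=+0
  edge (16, 0)→(8, 18): d=(-8,18) right/bottom  bias=-1
    (6,2)@(13, 5): e=[94,20,14] → X
    (7,2)@(15, 5): e=[90,60,-22] → .
    (5,3)@(11, 7): e=[82,12,34] → X
    (6,3)@(13, 7): e=[78,52,-2] → .
    (4,4)@(9, 9): e=[70,4,54] → X
    (6,4)@(13, 9): e=[62,84,-18] → .
    (4,5)@(9, 11): e=[54,36,38] → X
    (6,5)@(13, 11): e=[46,116,-34] → .
    (3,6)@(7, 13): e=[42,28,58] → X
    (5,6)@(11, 13): e=[34,108,-14] → .
    (2,7)@(5, 15): e=[30,20,78] → X
    (5,7)@(11, 15): e=[18,140,-30] → .
  covered (16 px):
    . . . . . . . .
    . . . . . . . .
    . . . . . . X .
    . . . . . X . .
    . . . . X X . .
    . . . . X X . .
    . . . X X . . .
    . . X X X . . .
    . X X X . . . .
    X X . . . . . .
    . . . . . . . .
    . . . . . . . .

Z-buffer (winner per pixel, '.' = empty):
  . . . . . . . .
  . . . . . . . .
  . . . . 2 2 3 .
  . 2 2 2 2 3 . .
  2 2 2 2 2 3 . .
  . 2 2 2 2 3 . .
  . 2 2 2 3 . . .
  1 2 2 2 3 . . .
  . 3 2 2 0 0 . .
  3 3 2 . . . . .
  . . . . . . . .
  . . . . . . . .

Result: -1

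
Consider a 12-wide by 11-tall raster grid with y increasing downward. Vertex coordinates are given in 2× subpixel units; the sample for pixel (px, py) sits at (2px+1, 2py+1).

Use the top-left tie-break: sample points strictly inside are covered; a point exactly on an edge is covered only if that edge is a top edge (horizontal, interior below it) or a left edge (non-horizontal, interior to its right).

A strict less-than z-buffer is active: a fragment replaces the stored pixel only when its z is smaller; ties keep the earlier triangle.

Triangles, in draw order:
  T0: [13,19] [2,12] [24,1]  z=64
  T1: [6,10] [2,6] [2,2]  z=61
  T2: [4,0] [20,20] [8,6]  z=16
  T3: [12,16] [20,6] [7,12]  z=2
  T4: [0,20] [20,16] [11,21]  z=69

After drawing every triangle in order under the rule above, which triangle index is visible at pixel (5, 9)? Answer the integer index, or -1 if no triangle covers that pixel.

T0:
  2·area = 275
  edge (13, 19)→(2, 12): d=(-11,-7) top-left  bias=+0
  edge (2, 12)→(24, 1): d=(22,-11) top-left  bias=+0
  edge (24, 1)→(13, 19): d=(-11,18) right/bottom  bias=-1
    (10,1)@(21, 3): e=[232,11,32] → X
    (11,1)@(23, 3): e=[246,33,-4] → .
    (8,2)@(17, 5): e=[182,11,82] → X
    (9,2)@(19, 5): e=[196,33,46] → X
    (11,2)@(23, 5): e=[224,77,-26] → .
    (6,3)@(13, 7): e=[132,11,132] → X
    (7,3)@(15, 7): e=[146,33,96] → X
    (10,3)@(21, 7): e=[188,99,-12] → .
    (4,4)@(9, 9): e=[82,11,182] → X
    (5,4)@(11, 9): e=[96,33,146] → X
    (10,4)@(21, 9): e=[166,143,-34] → .
    (2,5)@(5, 11): e=[32,11,232] → X
    (6,9)@(13, 19): e=[0,275,0] → .  [on edge]
  covered (34 px):
    . . . . . . . . . . . .
    . . . . . . . . . . X .
    . . . . . . . . X X X .
    . . . . . . X X X X . .
    . . . . X X X X X X . .
    . . X X X X X X X . . .
    . . X X X X X X . . . .
    . . . X X X X X . . . .
    . . . . . X X . . . . .
    . . . . . . . . . . . .
    . . . . . . . . . . . .
T1:
  2·area = 16
  edge (6, 10)→(2, 6): d=(-4,-4) top-left  bias=+0
  edge (2, 6)→(2, 2): d=(0,-4) top-left  bias=+0
  edge (2, 2)→(6, 10): d=(4,8) right/bottom  bias=-1
    (0,2)@(1, 5): e=[0,-4,20] → .  [on edge]
    (1,2)@(3, 5): e=[8,4,4] → X
    (2,2)@(5, 5): e=[16,12,-12] → .
    (1,3)@(3, 7): e=[0,4,12] → X  [on edge]
    (2,3)@(5, 7): e=[8,12,-4] → .
    (1,4)@(3, 9): e=[-8,4,20] → .
    (2,4)@(5, 9): e=[0,12,4] → X  [on edge]
    (3,4)@(7, 9): e=[8,20,-12] → .
    (2,5)@(5, 11): e=[-8,12,12] → .
    (3,5)@(7, 11): e=[0,20,-4] → .  [on edge]
    (4,6)@(9, 13): e=[0,28,-12] → .  [on edge]
    (5,7)@(11, 15): e=[0,36,-20] → .  [on edge]
    (6,8)@(13, 17): e=[0,44,-28] → .  [on edge]
    (7,9)@(15, 19): e=[0,52,-36] → .  [on edge]
    (8,10)@(17, 21): e=[0,60,-44] → .  [on edge]
  covered (3 px):
    . . . . . . . . . . . .
    . . . . . . . . . . . .
    . X . . . . . . . . . .
    . X . . . . . . . . . .
    . . X . . . . . . . . .
    . . . . . . . . . . . .
    . . . . . . . . . . . .
    . . . . . . . . . . . .
    . . . . . . . . . . . .
    . . . . . . . . . . . .
    . . . . . . . . . . . .
T2:
  2·area = 16
  edge (4, 0)→(20, 20): d=(16,20) right/bottom  bias=-1
  edge (20, 20)→(8, 6): d=(-12,-14) top-left  bias=+0
  edge (8, 6)→(4, 0): d=(-4,-6) top-left  bias=+0
    (4,3)@(9, 7): e=[12,2,2] → X
    (5,3)@(11, 7): e=[-28,30,14] → .
    (4,4)@(9, 9): e=[44,-22,-6] → .
    (5,4)@(11, 9): e=[4,6,6] → X
    (6,4)@(13, 9): e=[-36,34,18] → .
    (5,5)@(11, 11): e=[36,-18,-2] → .
  covered (2 px):
    . . . . . . . . . . . .
    . . . . . . . . . . . .
    . . . . . . . . . . . .
    . . . . X . . . . . . .
    . . . . . X . . . . . .
    . . . . . . . . . . . .
    . . . . . . . . . . . .
    . . . . . . . . . . . .
    . . . . . . . . . . . .
    . . . . . . . . . . . .
    . . . . . . . . . . . .
T3:
  2·area = 82  (B↔C swapped to make it positive)
  edge (12, 16)→(7, 12): d=(-5,-4) top-left  bias=+0
  edge (7, 12)→(20, 6): d=(13,-6) top-left  bias=+0
  edge (20, 6)→(12, 16): d=(-8,10) right/bottom  bias=-1
    (9,3)@(19, 7): e=[73,7,2] → X
    (10,3)@(21, 7): e=[81,19,-18] → .
    (7,4)@(15, 9): e=[47,9,26] → X
    (8,4)@(17, 9): e=[55,21,6] → X
    (9,4)@(19, 9): e=[63,33,-14] → .
    (5,5)@(11, 11): e=[21,11,50] → X
    (6,5)@(13, 11): e=[29,23,30] → X
    (8,5)@(17, 11): e=[45,47,-10] → .
    (4,6)@(9, 13): e=[3,25,54] → X
    (7,6)@(15, 13): e=[27,61,-6] → .
    (4,7)@(9, 15): e=[-7,51,38] → .
    (5,7)@(11, 15): e=[1,63,18] → X
  covered (10 px):
    . . . . . . . . . . . .
    . . . . . . . . . . . .
    . . . . . . . . . . . .
    . . . . . . . . . X . .
    . . . . . . . X X . . .
    . . . . . X X X . . . .
    . . . . X X X . . . . .
    . . . . . X . . . . . .
    . . . . . . . . . . . .
    . . . . . . . . . . . .
    . . . . . . . . . . . .
T4:
  2·area = 64
  edge (0, 20)→(20, 16): d=(20,-4) top-left  bias=+0
  edge (20, 16)→(11, 21): d=(-9,5) right/bottom  bias=-1
  edge (11, 21)→(0, 20): d=(-11,-1) top-left  bias=+0
    (7,8)@(15, 17): e=[0,16,48] → X  [on edge]
    (8,8)@(17, 17): e=[8,6,50] → X
    (9,8)@(19, 17): e=[16,-4,52] → .
    (2,9)@(5, 19): e=[0,48,16] → X  [on edge]
    (3,9)@(7, 19): e=[8,38,18] → X
    (4,9)@(9, 19): e=[16,28,20] → X
    (5,9)@(11, 19): e=[24,18,22] → X
    (6,9)@(13, 19): e=[32,8,24] → X
    (7,9)@(15, 19): e=[40,-2,26] → .
    (8,9)@(17, 19): e=[48,-12,28] → .
    (2,10)@(5, 21): e=[40,30,-6] → .
    (3,10)@(7, 21): e=[48,20,-4] → .
    (5,10)@(11, 21): e=[64,0,0] → .  [on edge]
  covered (7 px):
    . . . . . . . . . . . .
    . . . . . . . . . . . .
    . . . . . . . . . . . .
    . . . . . . . . . . . .
    . . . . . . . . . . . .
    . . . . . . . . . . . .
    . . . . . . . . . . . .
    . . . . . . . . . . . .
    . . . . . . . X X . . .
    . . X X X X X . . . . .
    . . . . . . . . . . . .

Z-buffer (winner per pixel, '.' = empty):
  . . . . . . . . . . . .
  . . . . . . . . . . 0 .
  . 1 . . . . . . 0 0 0 .
  . 1 . . 2 . 0 0 0 3 . .
  . . 1 . 0 2 0 3 3 0 . .
  . . 0 0 0 3 3 3 0 . . .
  . . 0 0 3 3 3 0 . . . .
  . . . 0 0 3 0 0 . . . .
  . . . . . 0 0 4 4 . . .
  . . 4 4 4 4 4 . . . . .
  . . . . . . . . . . . .

Answer: 4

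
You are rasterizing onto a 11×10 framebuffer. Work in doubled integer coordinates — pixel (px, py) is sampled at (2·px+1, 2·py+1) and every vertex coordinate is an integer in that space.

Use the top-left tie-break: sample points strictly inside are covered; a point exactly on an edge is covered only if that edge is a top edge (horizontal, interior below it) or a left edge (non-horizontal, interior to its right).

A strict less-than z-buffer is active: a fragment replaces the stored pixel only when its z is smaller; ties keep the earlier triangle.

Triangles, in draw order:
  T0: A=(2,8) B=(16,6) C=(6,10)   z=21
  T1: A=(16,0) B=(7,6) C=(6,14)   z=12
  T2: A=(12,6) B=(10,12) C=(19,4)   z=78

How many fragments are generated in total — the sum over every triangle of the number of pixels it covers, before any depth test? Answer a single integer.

T0:
  2·area = 36
  edge (2, 8)→(16, 6): d=(14,-2) top-left  bias=+0
  edge (16, 6)→(6, 10): d=(-10,4) right/bottom  bias=-1
  edge (6, 10)→(2, 8): d=(-4,-2) top-left  bias=+0
    (4,3)@(9, 7): e=[0,18,18] → #  [on edge]
    (5,3)@(11, 7): e=[4,10,22] → #
    (6,3)@(13, 7): e=[8,2,26] → #
    (7,3)@(15, 7): e=[12,-6,30] → ·
    (2,4)@(5, 9): e=[20,14,2] → #
    (3,4)@(7, 9): e=[24,6,6] → #
    (4,4)@(9, 9): e=[28,-2,10] → ·
    (5,4)@(11, 9): e=[32,-10,14] → ·
    (6,4)@(13, 9): e=[36,-18,18] → ·
    (2,5)@(5, 11): e=[48,-6,-6] → ·
    (3,5)@(7, 11): e=[52,-14,-2] → ·
  covered (5 px):
    · · · · · · · · · · ·
    · · · · · · · · · · ·
    · · · · · · · · · · ·
    · · · · # # # · · · ·
    · · # # · · · · · · ·
    · · · · · · · · · · ·
    · · · · · · · · · · ·
    · · · · · · · · · · ·
    · · · · · · · · · · ·
    · · · · · · · · · · ·
T1:
  2·area = 66  (B↔C swapped to make it positive)
  edge (16, 0)→(6, 14): d=(-10,14) right/bottom  bias=-1
  edge (6, 14)→(7, 6): d=(1,-8) top-left  bias=+0
  edge (7, 6)→(16, 0): d=(9,-6) top-left  bias=+0
    (7,0)@(15, 1): e=[4,59,3] → #
    (8,0)@(17, 1): e=[-24,75,15] → ·
    (6,1)@(13, 3): e=[12,45,9] → #
    (7,1)@(15, 3): e=[-16,61,21] → ·
    (4,2)@(9, 5): e=[48,15,3] → #
    (5,2)@(11, 5): e=[20,31,15] → #
    (6,2)@(13, 5): e=[-8,47,27] → ·
    (3,3)@(7, 7): e=[56,1,9] → #
    (5,3)@(11, 7): e=[0,33,33] → ·  [on edge]
    (3,4)@(7, 9): e=[36,3,27] → #
    (5,4)@(11, 9): e=[-20,35,51] → ·
    (3,5)@(7, 11): e=[16,5,45] → #
  covered (9 px):
    · · · · · · · # · · ·
    · · · · · · # · · · ·
    · · · · # # · · · · ·
    · · · # # · · · · · ·
    · · · # # · · · · · ·
    · · · # · · · · · · ·
    · · · · · · · · · · ·
    · · · · · · · · · · ·
    · · · · · · · · · · ·
    · · · · · · · · · · ·
T2:
  2·area = 38  (B↔C swapped to make it positive)
  edge (12, 6)→(19, 4): d=(7,-2) top-left  bias=+0
  edge (19, 4)→(10, 12): d=(-9,8) right/bottom  bias=-1
  edge (10, 12)→(12, 6): d=(2,-6) top-left  bias=+0
    (6,1)@(13, 3): e=[-19,57,0] → ·  [on edge]
    (8,2)@(17, 5): e=[3,7,28] → #
    (9,2)@(19, 5): e=[7,-9,40] → ·
    (6,3)@(13, 7): e=[9,21,8] → #
    (7,3)@(15, 7): e=[13,5,20] → #
    (8,3)@(17, 7): e=[17,-11,32] → ·
    (5,4)@(11, 9): e=[19,19,0] → #  [on edge]
    (7,4)@(15, 9): e=[27,-13,24] → ·
    (5,5)@(11, 11): e=[33,1,4] → #
    (6,5)@(13, 11): e=[37,-15,16] → ·
    (5,6)@(11, 13): e=[47,-17,8] → ·
    (4,7)@(9, 15): e=[57,-19,0] → ·  [on edge]
  covered (6 px):
    · · · · · · · · · · ·
    · · · · · · · · · · ·
    · · · · · · · · # · ·
    · · · · · · # # · · ·
    · · · · · # # · · · ·
    · · · · · # · · · · ·
    · · · · · · · · · · ·
    · · · · · · · · · · ·
    · · · · · · · · · · ·
    · · · · · · · · · · ·

Answer: 20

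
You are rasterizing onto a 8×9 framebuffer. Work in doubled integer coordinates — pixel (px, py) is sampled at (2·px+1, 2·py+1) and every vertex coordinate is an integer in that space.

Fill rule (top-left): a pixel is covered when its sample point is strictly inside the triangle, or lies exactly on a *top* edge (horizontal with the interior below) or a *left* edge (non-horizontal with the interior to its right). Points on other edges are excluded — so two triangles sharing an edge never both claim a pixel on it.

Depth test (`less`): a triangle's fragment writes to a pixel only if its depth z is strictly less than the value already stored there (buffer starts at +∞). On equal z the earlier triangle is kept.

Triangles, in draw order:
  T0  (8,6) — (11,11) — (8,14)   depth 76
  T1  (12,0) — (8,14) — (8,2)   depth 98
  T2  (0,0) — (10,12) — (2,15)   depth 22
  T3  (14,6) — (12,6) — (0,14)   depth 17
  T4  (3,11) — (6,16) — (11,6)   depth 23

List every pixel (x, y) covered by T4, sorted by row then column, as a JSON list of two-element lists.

T0:
  2·area = 24
  edge (8, 6)→(11, 11): d=(3,5) right/bottom  bias=-1
  edge (11, 11)→(8, 14): d=(-3,3) right/bottom  bias=-1
  edge (8, 14)→(8, 6): d=(0,-8) top-left  bias=+0
    (2,0)@(5, 1): e=[0,48,-24] → .  [on edge]
    (7,3)@(15, 7): e=[-32,0,56] → .  [on edge]
    (4,4)@(9, 9): e=[4,12,8] → X
    (5,4)@(11, 9): e=[-6,6,24] → .
    (6,4)@(13, 9): e=[-16,0,40] → .  [on edge]
    (4,5)@(9, 11): e=[10,6,8] → X
    (5,5)@(11, 11): e=[0,0,24] → .  [on edge]
    (4,6)@(9, 13): e=[16,0,8] → .  [on edge]
    (3,7)@(7, 15): e=[32,0,-8] → .  [on edge]
    (2,8)@(5, 17): e=[48,0,-24] → .  [on edge]
  covered (2 px):
    . . . . . . . .
    . . . . . . . .
    . . . . . . . .
    . . . . . . . .
    . . . . X . . .
    . . . . X . . .
    . . . . . . . .
    . . . . . . . .
    . . . . . . . .
T1:
  2·area = 48
  edge (12, 0)→(8, 14): d=(-4,14) right/bottom  bias=-1
  edge (8, 14)→(8, 2): d=(0,-12) top-left  bias=+0
  edge (8, 2)→(12, 0): d=(4,-2) top-left  bias=+0
    (5,0)@(11, 1): e=[10,36,2] → X
    (6,0)@(13, 1): e=[-18,60,6] → .
    (4,1)@(9, 3): e=[30,12,6] → X
    (6,1)@(13, 3): e=[-26,60,14] → .
    (4,2)@(9, 5): e=[22,12,14] → X
    (5,2)@(11, 5): e=[-6,36,18] → .
    (4,3)@(9, 7): e=[14,12,22] → X
    (5,3)@(11, 7): e=[-14,36,26] → .
    (4,4)@(9, 9): e=[6,12,30] → X
    (5,4)@(11, 9): e=[-22,36,34] → .
    (4,5)@(9, 11): e=[-2,12,38] → .
  covered (6 px):
    . . . . . X . .
    . . . . X X . .
    . . . . X . . .
    . . . . X . . .
    . . . . X . . .
    . . . . . . . .
    . . . . . . . .
    . . . . . . . .
    . . . . . . . .
T2:
  2·area = 126
  edge (0, 0)→(10, 12): d=(10,12) right/bottom  bias=-1
  edge (10, 12)→(2, 15): d=(-8,3) right/bottom  bias=-1
  edge (2, 15)→(0, 0): d=(-2,-15) top-left  bias=+0
    (0,1)@(1, 3): e=[18,99,9] → X
    (1,1)@(3, 3): e=[-6,93,39] → .
    (0,2)@(1, 5): e=[38,83,5] → X
    (1,2)@(3, 5): e=[14,77,35] → X
    (2,2)@(5, 5): e=[-10,71,65] → .
    (0,3)@(1, 7): e=[58,67,1] → X
    (2,3)@(5, 7): e=[10,55,61] → X
    (3,3)@(7, 7): e=[-14,49,91] → .
    (0,4)@(1, 9): e=[78,51,-3] → .
    (1,4)@(3, 9): e=[54,45,27] → X
    (3,4)@(7, 9): e=[6,33,87] → X
    (4,4)@(9, 9): e=[-18,27,117] → .
  covered (16 px):
    . . . . . . . .
    X . . . . . . .
    X X . . . . . .
    X X X . . . . .
    . X X X . . . .
    . X X X X . . .
    . X X X . . . .
    . . . . . . . .
    . . . . . . . .
T3:
  2·area = 16  (B↔C swapped to make it positive)
  edge (14, 6)→(0, 14): d=(-14,8) right/bottom  bias=-1
  edge (0, 14)→(12, 6): d=(12,-8) top-left  bias=+0
  edge (12, 6)→(14, 6): d=(2,0) top-left  bias=+0
    (5,3)@(11, 7): e=[10,4,2] → X
    (6,3)@(13, 7): e=[-6,20,2] → .
    (5,4)@(11, 9): e=[-18,28,6] → .
    (2,5)@(5, 11): e=[2,4,10] → X
    (3,5)@(7, 11): e=[-14,20,10] → .
    (2,6)@(5, 13): e=[-26,28,14] → .
  covered (2 px):
    . . . . . . . .
    . . . . . . . .
    . . . . . . . .
    . . . . . X . .
    . . . . . . . .
    . . X . . . . .
    . . . . . . . .
    . . . . . . . .
    . . . . . . . .
T4:
  2·area = 55  (B↔C swapped to make it positive)
  edge (3, 11)→(11, 6): d=(8,-5) top-left  bias=+0
  edge (11, 6)→(6, 16): d=(-5,10) right/bottom  bias=-1
  edge (6, 16)→(3, 11): d=(-3,-5) top-left  bias=+0
    (3,4)@(7, 9): e=[4,25,26] → X
    (4,4)@(9, 9): e=[14,5,36] → X
    (5,4)@(11, 9): e=[24,-15,46] → .
    (1,5)@(3, 11): e=[0,55,0] → X  [on edge]
    (2,5)@(5, 11): e=[10,35,10] → X
    (4,5)@(9, 11): e=[30,-5,30] → .
    (1,6)@(3, 13): e=[16,45,-6] → .
    (2,6)@(5, 13): e=[26,25,4] → X
    (4,6)@(9, 13): e=[46,-15,24] → .
    (2,7)@(5, 15): e=[42,15,-2] → .
    (3,7)@(7, 15): e=[52,-5,8] → .
  covered (7 px):
    . . . . . . . .
    . . . . . . . .
    . . . . . . . .
    . . . . . . . .
    . . . X X . . .
    . X X X . . . .
    . . X X . . . .
    . . . . . . . .
    . . . . . . . .

Result: [[3,4],[4,4],[1,5],[2,5],[3,5],[2,6],[3,6]]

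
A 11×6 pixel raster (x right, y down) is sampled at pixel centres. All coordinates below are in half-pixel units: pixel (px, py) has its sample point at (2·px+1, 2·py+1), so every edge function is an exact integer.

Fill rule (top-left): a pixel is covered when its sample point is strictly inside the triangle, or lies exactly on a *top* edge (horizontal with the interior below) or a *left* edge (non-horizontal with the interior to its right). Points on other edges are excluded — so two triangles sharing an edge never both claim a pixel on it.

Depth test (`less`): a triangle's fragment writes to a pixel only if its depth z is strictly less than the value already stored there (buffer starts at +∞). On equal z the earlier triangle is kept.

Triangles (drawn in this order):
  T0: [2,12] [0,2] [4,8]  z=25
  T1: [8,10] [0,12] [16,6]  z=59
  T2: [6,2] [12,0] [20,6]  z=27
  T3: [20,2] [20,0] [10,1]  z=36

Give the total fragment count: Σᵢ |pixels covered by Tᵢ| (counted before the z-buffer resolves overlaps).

T0:
  2·area = 28
  edge (2, 12)→(0, 2): d=(-2,-10) top-left  bias=+0
  edge (0, 2)→(4, 8): d=(4,6) right/bottom  bias=-1
  edge (4, 8)→(2, 12): d=(-2,4) right/bottom  bias=-1
    (0,2)@(1, 5): e=[4,6,18] → █
    (1,2)@(3, 5): e=[24,-6,10] → ·
    (0,3)@(1, 7): e=[0,14,14] → █  [on edge]
    (1,3)@(3, 7): e=[20,2,6] → █
    (2,3)@(5, 7): e=[40,-10,-2] → ·
    (0,4)@(1, 9): e=[-4,22,10] → ·
    (1,4)@(3, 9): e=[16,10,2] → █
    (2,4)@(5, 9): e=[36,-2,-6] → ·
    (1,5)@(3, 11): e=[12,18,-2] → ·
  covered (4 px):
    · · · · · · · · · · ·
    · · · · · · · · · · ·
    █ · · · · · · · · · ·
    █ █ · · · · · · · · ·
    · █ · · · · · · · · ·
    · · · · · · · · · · ·
T1:
  2·area = 16
  edge (8, 10)→(0, 12): d=(-8,2) right/bottom  bias=-1
  edge (0, 12)→(16, 6): d=(16,-6) top-left  bias=+0
  edge (16, 6)→(8, 10): d=(-8,4) right/bottom  bias=-1
    (4,4)@(9, 9): e=[6,6,4] → █
    (5,4)@(11, 9): e=[2,18,-4] → ·
    (1,5)@(3, 11): e=[2,2,12] → █
    (2,5)@(5, 11): e=[-2,14,4] → ·
    (4,5)@(9, 11): e=[-10,38,-12] → ·
  covered (2 px):
    · · · · · · · · · · ·
    · · · · · · · · · · ·
    · · · · · · · · · · ·
    · · · · · · · · · · ·
    · · · · █ · · · · · ·
    · █ · · · · · · · · ·
T2:
  2·area = 52
  edge (6, 2)→(12, 0): d=(6,-2) top-left  bias=+0
  edge (12, 0)→(20, 6): d=(8,6) right/bottom  bias=-1
  edge (20, 6)→(6, 2): d=(-14,-4) top-left  bias=+0
    (4,0)@(9, 1): e=[0,26,26] → █  [on edge]
    (5,0)@(11, 1): e=[4,14,34] → █
    (6,0)@(13, 1): e=[8,2,42] → █
    (7,0)@(15, 1): e=[12,-10,50] → ·
    (1,1)@(3, 3): e=[0,78,-26] → ·  [on edge]
    (4,1)@(9, 3): e=[12,42,-2] → ·
    (5,1)@(11, 3): e=[16,30,6] → █
    (7,1)@(15, 3): e=[24,6,22] → █
    (8,1)@(17, 3): e=[28,-6,30] → ·
    (5,2)@(11, 5): e=[28,46,-22] → ·
    (6,2)@(13, 5): e=[32,34,-14] → ·
    (7,2)@(15, 5): e=[36,22,-6] → ·
  covered (7 px):
    · · · · █ █ █ · · · ·
    · · · · · █ █ █ · · ·
    · · · · · · · · █ · ·
    · · · · · · · · · · ·
    · · · · · · · · · · ·
    · · · · · · · · · · ·
T3:
  2·area = 20  (B↔C swapped to make it positive)
  edge (20, 2)→(10, 1): d=(-10,-1) top-left  bias=+0
  edge (10, 1)→(20, 0): d=(10,-1) top-left  bias=+0
  edge (20, 0)→(20, 2): d=(0,2) right/bottom  bias=-1
    (5,0)@(11, 1): e=[1,1,18] → █
    (6,0)@(13, 1): e=[3,3,14] → █
    (7,0)@(15, 1): e=[5,5,10] → █
    (8,0)@(17, 1): e=[7,7,6] → █
    (9,0)@(19, 1): e=[9,9,2] → █
    (10,0)@(21, 1): e=[11,11,-2] → ·
    (5,1)@(11, 3): e=[-19,21,18] → ·
    (6,1)@(13, 3): e=[-17,23,14] → ·
    (7,1)@(15, 3): e=[-15,25,10] → ·
    (8,1)@(17, 3): e=[-13,27,6] → ·
    (9,1)@(19, 3): e=[-11,29,2] → ·
  covered (5 px):
    · · · · · █ █ █ █ █ ·
    · · · · · · · · · · ·
    · · · · · · · · · · ·
    · · · · · · · · · · ·
    · · · · · · · · · · ·
    · · · · · · · · · · ·

Result: 18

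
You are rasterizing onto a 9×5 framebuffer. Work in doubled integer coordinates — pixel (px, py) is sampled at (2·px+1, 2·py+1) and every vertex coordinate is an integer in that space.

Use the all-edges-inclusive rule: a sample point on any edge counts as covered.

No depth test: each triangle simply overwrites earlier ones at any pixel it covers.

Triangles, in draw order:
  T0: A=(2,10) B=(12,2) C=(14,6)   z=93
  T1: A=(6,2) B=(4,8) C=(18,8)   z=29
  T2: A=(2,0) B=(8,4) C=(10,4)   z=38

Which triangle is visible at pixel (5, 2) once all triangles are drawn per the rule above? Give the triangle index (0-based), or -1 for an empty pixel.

T0:
  2·area = 56
  edge (2, 10)→(12, 2): d=(10,-8) inclusive
  edge (12, 2)→(14, 6): d=(2,4) inclusive
  edge (14, 6)→(2, 10): d=(-12,4) inclusive
    (5,1)@(11, 3): e=[2,6,48] → X
    (6,1)@(13, 3): e=[18,-2,40] → .
    (4,2)@(9, 5): e=[6,18,32] → X
    (6,2)@(13, 5): e=[38,2,16] → X
    (7,2)@(15, 5): e=[54,-6,8] → .
    (8,2)@(17, 5): e=[70,-14,0] → .  [on edge]
    (3,3)@(7, 7): e=[10,30,16] → X
    (5,3)@(11, 7): e=[42,14,0] → X  [on edge]
    (6,3)@(13, 7): e=[58,6,-8] → .
    (2,4)@(5, 9): e=[14,42,0] → X  [on edge]
    (3,4)@(7, 9): e=[30,34,-8] → .
    (4,4)@(9, 9): e=[46,26,-16] → .
  covered (8 px):
    . . . . . . . . .
    . . . . . X . . .
    . . . . X X X . .
    . . . X X X . . .
    . . X . . . . . .
T1:
  2·area = 84  (B↔C swapped to make it positive)
  edge (6, 2)→(18, 8): d=(12,6) inclusive
  edge (18, 8)→(4, 8): d=(-14,0) inclusive
  edge (4, 8)→(6, 2): d=(2,-6) inclusive
    (3,1)@(7, 3): e=[6,70,8] → X
    (4,1)@(9, 3): e=[-6,70,20] → .
    (2,2)@(5, 5): e=[42,42,0] → X  [on edge]
    (4,2)@(9, 5): e=[18,42,24] → X
    (5,2)@(11, 5): e=[6,42,36] → X
    (6,2)@(13, 5): e=[-6,42,48] → .
    (2,3)@(5, 7): e=[66,14,4] → X
    (6,3)@(13, 7): e=[18,14,52] → X
    (7,3)@(15, 7): e=[6,14,64] → X
    (8,3)@(17, 7): e=[-6,14,76] → .
    (2,4)@(5, 9): e=[90,-14,8] → .
    (3,4)@(7, 9): e=[78,-14,20] → .
  covered (11 px):
    . . . . . . . . .
    . . . X . . . . .
    . . X X X X . . .
    . . X X X X X X .
    . . . . . . . . .
T2:
  2·area = 8  (B↔C swapped to make it positive)
  edge (2, 0)→(10, 4): d=(8,4) inclusive
  edge (10, 4)→(8, 4): d=(-2,0) inclusive
  edge (8, 4)→(2, 0): d=(-6,-4) inclusive
    (3,1)@(7, 3): e=[4,2,2] → X
    (4,1)@(9, 3): e=[-4,2,10] → .
    (3,2)@(7, 5): e=[20,-2,-10] → .
  covered (1 px):
    . . . . . . . . .
    . . . X . . . . .
    . . . . . . . . .
    . . . . . . . . .
    . . . . . . . . .

Z-buffer (winner per pixel, '.' = empty):
  . . . . . . . . .
  . . . 2 . 0 . . .
  . . 1 1 1 1 0 . .
  . . 1 1 1 1 1 1 .
  . . 0 . . . . . .

Result: 1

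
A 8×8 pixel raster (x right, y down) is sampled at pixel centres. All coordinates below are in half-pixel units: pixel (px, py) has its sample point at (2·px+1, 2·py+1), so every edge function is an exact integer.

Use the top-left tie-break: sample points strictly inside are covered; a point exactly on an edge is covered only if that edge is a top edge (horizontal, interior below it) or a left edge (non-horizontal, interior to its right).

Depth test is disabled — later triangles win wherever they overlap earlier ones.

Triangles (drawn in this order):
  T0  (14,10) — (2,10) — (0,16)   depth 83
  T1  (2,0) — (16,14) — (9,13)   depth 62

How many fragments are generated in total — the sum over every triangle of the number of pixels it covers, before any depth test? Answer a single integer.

T0:
  2·area = 72  (B↔C swapped to make it positive)
  edge (14, 10)→(0, 16): d=(-14,6) right/bottom  bias=-1
  edge (0, 16)→(2, 10): d=(2,-6) top-left  bias=+0
  edge (2, 10)→(14, 10): d=(12,0) top-left  bias=+0
    (2,0)@(5, 1): e=[180,0,-108] → .  [on edge]
    (1,3)@(3, 7): e=[108,0,-36] → .  [on edge]
    (1,5)@(3, 11): e=[52,8,12] → X
    (2,5)@(5, 11): e=[40,20,12] → X
    (3,5)@(7, 11): e=[28,32,12] → X
    (4,5)@(9, 11): e=[16,44,12] → X
    (5,5)@(11, 11): e=[4,56,12] → X
    (6,5)@(13, 11): e=[-8,68,12] → .
    (0,6)@(1, 13): e=[36,0,36] → X  [on edge]
    (3,6)@(7, 13): e=[0,36,36] → .  [on edge]
    (4,6)@(9, 13): e=[-12,48,36] → .
    (5,6)@(11, 13): e=[-24,60,36] → .
  covered (9 px):
    . . . . . . . .
    . . . . . . . .
    . . . . . . . .
    . . . . . . . .
    . . . . . . . .
    . X X X X X . .
    X X X . . . . .
    X . . . . . . .
T1:
  2·area = 84
  edge (2, 0)→(16, 14): d=(14,14) right/bottom  bias=-1
  edge (16, 14)→(9, 13): d=(-7,-1) top-left  bias=+0
  edge (9, 13)→(2, 0): d=(-7,-13) top-left  bias=+0
    (1,0)@(3, 1): e=[0,78,6] → .  [on edge]
    (2,1)@(5, 3): e=[0,66,18] → .  [on edge]
    (2,2)@(5, 5): e=[28,52,4] → X
    (3,2)@(7, 5): e=[0,54,30] → .  [on edge]
    (2,3)@(5, 7): e=[56,38,-10] → .
    (3,3)@(7, 7): e=[28,40,16] → X
    (4,3)@(9, 7): e=[0,42,42] → .  [on edge]
    (3,4)@(7, 9): e=[56,26,2] → X
    (4,4)@(9, 9): e=[28,28,28] → X
    (5,4)@(11, 9): e=[0,30,54] → .  [on edge]
    (3,5)@(7, 11): e=[84,12,-12] → .
    (4,5)@(9, 11): e=[56,14,14] → X
    (6,5)@(13, 11): e=[0,18,66] → .  [on edge]
    (4,6)@(9, 13): e=[84,0,0] → X  [on edge]
    (7,6)@(15, 13): e=[0,6,78] → .  [on edge]
  covered (9 px):
    . . . . . . . .
    . . . . . . . .
    . . X . . . . .
    . . . X . . . .
    . . . X X . . .
    . . . . X X . .
    . . . . X X X .
    . . . . . . . .

Final: 18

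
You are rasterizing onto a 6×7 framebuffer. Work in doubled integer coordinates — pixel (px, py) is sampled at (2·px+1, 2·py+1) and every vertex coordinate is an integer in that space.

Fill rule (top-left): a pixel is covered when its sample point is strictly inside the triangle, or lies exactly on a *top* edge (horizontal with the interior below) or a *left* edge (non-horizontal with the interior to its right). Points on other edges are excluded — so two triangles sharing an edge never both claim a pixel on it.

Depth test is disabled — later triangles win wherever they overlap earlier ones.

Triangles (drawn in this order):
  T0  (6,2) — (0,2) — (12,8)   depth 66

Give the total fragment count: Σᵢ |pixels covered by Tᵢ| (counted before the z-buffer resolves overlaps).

T0:
  2·area = 36  (B↔C swapped to make it positive)
  edge (6, 2)→(12, 8): d=(6,6) right/bottom  bias=-1
  edge (12, 8)→(0, 2): d=(-12,-6) top-left  bias=+0
  edge (0, 2)→(6, 2): d=(6,0) top-left  bias=+0
    (2,0)@(5, 1): e=[0,42,-6] → ·  [on edge]
    (1,1)@(3, 3): e=[24,6,6] → #
    (2,1)@(5, 3): e=[12,18,6] → #
    (3,1)@(7, 3): e=[0,30,6] → ·  [on edge]
    (1,2)@(3, 5): e=[36,-18,18] → ·
    (2,2)@(5, 5): e=[24,-6,18] → ·
    (3,2)@(7, 5): e=[12,6,18] → #
    (4,2)@(9, 5): e=[0,18,18] → ·  [on edge]
    (3,3)@(7, 7): e=[24,-18,30] → ·
    (5,3)@(11, 7): e=[0,6,30] → ·  [on edge]
  covered (3 px):
    · · · · · ·
    · # # · · ·
    · · · # · ·
    · · · · · ·
    · · · · · ·
    · · · · · ·
    · · · · · ·

Answer: 3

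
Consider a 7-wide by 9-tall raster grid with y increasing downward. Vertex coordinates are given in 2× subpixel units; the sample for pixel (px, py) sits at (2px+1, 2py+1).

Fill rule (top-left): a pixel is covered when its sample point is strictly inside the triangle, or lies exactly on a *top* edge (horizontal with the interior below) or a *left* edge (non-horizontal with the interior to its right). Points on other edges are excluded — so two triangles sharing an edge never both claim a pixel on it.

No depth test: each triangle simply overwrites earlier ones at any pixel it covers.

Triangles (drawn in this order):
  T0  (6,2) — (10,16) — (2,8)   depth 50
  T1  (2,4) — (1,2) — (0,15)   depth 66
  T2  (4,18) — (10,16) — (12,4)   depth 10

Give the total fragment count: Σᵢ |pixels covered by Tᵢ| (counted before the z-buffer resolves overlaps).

T0:
  2·area = 80
  edge (6, 2)→(10, 16): d=(4,14) right/bottom  bias=-1
  edge (10, 16)→(2, 8): d=(-8,-8) top-left  bias=+0
  edge (2, 8)→(6, 2): d=(4,-6) top-left  bias=+0
    (2,2)@(5, 5): e=[26,48,6] → X
    (3,2)@(7, 5): e=[-2,64,18] → .
    (0,3)@(1, 7): e=[90,0,-10] → .  [on edge]
    (1,3)@(3, 7): e=[62,16,2] → X
    (3,3)@(7, 7): e=[6,48,26] → X
    (4,3)@(9, 7): e=[-22,64,38] → .
    (1,4)@(3, 9): e=[70,0,10] → X  [on edge]
    (4,4)@(9, 9): e=[-14,48,46] → .
    (1,5)@(3, 11): e=[78,-16,18] → .
    (2,5)@(5, 11): e=[50,0,30] → X  [on edge]
    (4,5)@(9, 11): e=[-6,32,54] → .
    (2,6)@(5, 13): e=[58,-16,38] → .
    (3,6)@(7, 13): e=[30,0,50] → X  [on edge]
    (4,7)@(9, 15): e=[10,0,70] → X  [on edge]
    (5,8)@(11, 17): e=[-10,0,90] → .  [on edge]
  covered (12 px):
    . . . . . . .
    . . . . . . .
    . . X . . . .
    . X X X . . .
    . X X X . . .
    . . X X . . .
    . . . X X . .
    . . . . X . .
    . . . . . . .
T1:
  2·area = 15  (B↔C swapped to make it positive)
  edge (2, 4)→(0, 15): d=(-2,11) right/bottom  bias=-1
  edge (0, 15)→(1, 2): d=(1,-13) top-left  bias=+0
  edge (1, 2)→(2, 4): d=(1,2) right/bottom  bias=-1
    (0,1)@(1, 3): e=[13,1,1] → X
    (1,1)@(3, 3): e=[-9,27,-3] → .
    (0,2)@(1, 5): e=[9,3,3] → X
    (1,2)@(3, 5): e=[-13,29,-1] → .
    (0,3)@(1, 7): e=[5,5,5] → X
    (1,3)@(3, 7): e=[-17,31,1] → .
    (0,4)@(1, 9): e=[1,7,7] → X
    (1,4)@(3, 9): e=[-21,33,3] → .
    (0,5)@(1, 11): e=[-3,9,9] → .
  covered (4 px):
    . . . . . . .
    X . . . . . .
    X . . . . . .
    X . . . . . .
    X . . . . . .
    . . . . . . .
    . . . . . . .
    . . . . . . .
    . . . . . . .
T2:
  2·area = 68  (B↔C swapped to make it positive)
  edge (4, 18)→(12, 4): d=(8,-14) top-left  bias=+0
  edge (12, 4)→(10, 16): d=(-2,12) right/bottom  bias=-1
  edge (10, 16)→(4, 18): d=(-6,2) right/bottom  bias=-1
    (5,3)@(11, 7): e=[10,6,52] → X
    (6,3)@(13, 7): e=[38,-18,48] → .
    (5,4)@(11, 9): e=[26,2,40] → X
    (6,4)@(13, 9): e=[54,-22,36] → .
    (4,5)@(9, 11): e=[14,22,32] → X
    (5,5)@(11, 11): e=[42,-2,28] → .
    (3,6)@(7, 13): e=[2,42,24] → X
    (5,6)@(11, 13): e=[58,-6,16] → .
    (3,7)@(7, 15): e=[18,38,12] → X
    (5,7)@(11, 15): e=[74,-10,4] → .
    (6,7)@(13, 15): e=[102,-34,0] → .  [on edge]
    (2,8)@(5, 17): e=[6,58,4] → X
    (3,8)@(7, 17): e=[34,34,0] → .  [on edge]
  covered (8 px):
    . . . . . . .
    . . . . . . .
    . . . . . . .
    . . . . . X .
    . . . . . X .
    . . . . X . .
    . . . X X . .
    . . . X X . .
    . . X . . . .

Result: 24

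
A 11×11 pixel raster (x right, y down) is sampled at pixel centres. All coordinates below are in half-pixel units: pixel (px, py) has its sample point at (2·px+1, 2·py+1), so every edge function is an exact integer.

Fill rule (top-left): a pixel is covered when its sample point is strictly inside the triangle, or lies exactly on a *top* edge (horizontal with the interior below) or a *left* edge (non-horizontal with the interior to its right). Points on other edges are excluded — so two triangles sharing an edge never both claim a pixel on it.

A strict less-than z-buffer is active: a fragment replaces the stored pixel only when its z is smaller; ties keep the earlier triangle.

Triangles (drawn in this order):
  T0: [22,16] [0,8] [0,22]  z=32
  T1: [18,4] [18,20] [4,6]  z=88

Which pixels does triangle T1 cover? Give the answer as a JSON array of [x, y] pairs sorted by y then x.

T0:
  2·area = 308  (B↔C swapped to make it positive)
  edge (22, 16)→(0, 22): d=(-22,6) right/bottom  bias=-1
  edge (0, 22)→(0, 8): d=(0,-14) top-left  bias=+0
  edge (0, 8)→(22, 16): d=(22,8) right/bottom  bias=-1
    (0,4)@(1, 9): e=[280,14,14] → X
    (1,4)@(3, 9): e=[268,42,-2] → .
    (0,5)@(1, 11): e=[236,14,58] → X
    (1,5)@(3, 11): e=[224,42,42] → X
    (2,5)@(5, 11): e=[212,70,26] → X
    (3,5)@(7, 11): e=[200,98,10] → X
    (4,5)@(9, 11): e=[188,126,-6] → .
    (0,6)@(1, 13): e=[192,14,102] → X
    (4,6)@(9, 13): e=[144,126,38] → X
    (5,6)@(11, 13): e=[132,154,22] → X
    (6,6)@(13, 13): e=[120,182,6] → X
    (7,6)@(15, 13): e=[108,210,-10] → .
    (5,9)@(11, 19): e=[0,154,154] → .  [on edge]
  covered (38 px):
    . . . . . . . . . . .
    . . . . . . . . . . .
    . . . . . . . . . . .
    . . . . . . . . . . .
    X . . . . . . . . . .
    X X X X . . . . . . .
    X X X X X X X . . . .
    X X X X X X X X X X .
    X X X X X X X X X . .
    X X X X X . . . . . .
    X X . . . . . . . . .
T1:
  2·area = 224
  edge (18, 4)→(18, 20): d=(0,16) right/bottom  bias=-1
  edge (18, 20)→(4, 6): d=(-14,-14) top-left  bias=+0
  edge (4, 6)→(18, 4): d=(14,-2) top-left  bias=+0
    (0,1)@(1, 3): e=[272,0,-48] → .  [on edge]
    (1,2)@(3, 5): e=[240,0,-16] → .  [on edge]
    (5,2)@(11, 5): e=[112,112,0] → X  [on edge]
    (6,2)@(13, 5): e=[80,140,4] → X
    (7,2)@(15, 5): e=[48,168,8] → X
    (8,2)@(17, 5): e=[16,196,12] → X
    (9,2)@(19, 5): e=[-16,224,16] → .
    (2,3)@(5, 7): e=[208,0,16] → X  [on edge]
    (3,3)@(7, 7): e=[176,28,20] → X
    (4,3)@(9, 7): e=[144,56,24] → X
    (9,3)@(19, 7): e=[-16,196,44] → .
    (2,4)@(5, 9): e=[208,-28,44] → .
    (3,4)@(7, 9): e=[176,0,48] → X  [on edge]
    (4,5)@(9, 11): e=[144,0,80] → X  [on edge]
    (5,6)@(11, 13): e=[112,0,112] → X  [on edge]
    (6,7)@(13, 15): e=[80,0,144] → X  [on edge]
    (7,8)@(15, 17): e=[48,0,176] → X  [on edge]
    (8,9)@(17, 19): e=[16,0,208] → X  [on edge]
    (9,10)@(19, 21): e=[-16,0,240] → .  [on edge]
  covered (32 px):
    . . . . . . . . . . .
    . . . . . . . . . . .
    . . . . . X X X X . .
    . . X X X X X X X . .
    . . . X X X X X X . .
    . . . . X X X X X . .
    . . . . . X X X X . .
    . . . . . . X X X . .
    . . . . . . . X X . .
    . . . . . . . . X . .
    . . . . . . . . . . .

Final: [[5,2],[6,2],[7,2],[8,2],[2,3],[3,3],[4,3],[5,3],[6,3],[7,3],[8,3],[3,4],[4,4],[5,4],[6,4],[7,4],[8,4],[4,5],[5,5],[6,5],[7,5],[8,5],[5,6],[6,6],[7,6],[8,6],[6,7],[7,7],[8,7],[7,8],[8,8],[8,9]]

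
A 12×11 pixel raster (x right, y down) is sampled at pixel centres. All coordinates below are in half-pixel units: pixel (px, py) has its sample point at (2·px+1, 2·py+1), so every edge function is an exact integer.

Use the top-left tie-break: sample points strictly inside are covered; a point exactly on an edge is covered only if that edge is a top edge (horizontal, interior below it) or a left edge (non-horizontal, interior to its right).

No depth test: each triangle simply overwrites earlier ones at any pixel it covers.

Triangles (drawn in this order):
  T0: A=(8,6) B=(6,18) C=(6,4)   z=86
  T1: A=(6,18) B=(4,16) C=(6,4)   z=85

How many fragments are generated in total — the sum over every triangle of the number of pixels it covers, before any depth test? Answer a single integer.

T0:
  2·area = 28
  edge (8, 6)→(6, 18): d=(-2,12) right/bottom  bias=-1
  edge (6, 18)→(6, 4): d=(0,-14) top-left  bias=+0
  edge (6, 4)→(8, 6): d=(2,2) right/bottom  bias=-1
    (1,0)@(3, 1): e=[70,-42,0] → ·  [on edge]
    (2,1)@(5, 3): e=[42,-14,0] → ·  [on edge]
    (3,2)@(7, 5): e=[14,14,0] → ·  [on edge]
    (3,3)@(7, 7): e=[10,14,4] → #
    (4,3)@(9, 7): e=[-14,42,0] → ·  [on edge]
    (3,4)@(7, 9): e=[6,14,8] → #
    (4,4)@(9, 9): e=[-18,42,4] → ·
    (5,4)@(11, 9): e=[-42,70,0] → ·  [on edge]
    (3,5)@(7, 11): e=[2,14,12] → #
    (4,5)@(9, 11): e=[-22,42,8] → ·
    (6,5)@(13, 11): e=[-70,98,0] → ·  [on edge]
    (3,6)@(7, 13): e=[-2,14,16] → ·
    (7,6)@(15, 13): e=[-98,126,0] → ·  [on edge]
    (8,7)@(17, 15): e=[-126,154,0] → ·  [on edge]
    (9,8)@(19, 17): e=[-154,182,0] → ·  [on edge]
    (10,9)@(21, 19): e=[-182,210,0] → ·  [on edge]
    (11,10)@(23, 21): e=[-210,238,0] → ·  [on edge]
  covered (3 px):
    · · · · · · · · · · · ·
    · · · · · · · · · · · ·
    · · · · · · · · · · · ·
    · · · # · · · · · · · ·
    · · · # · · · · · · · ·
    · · · # · · · · · · · ·
    · · · · · · · · · · · ·
    · · · · · · · · · · · ·
    · · · · · · · · · · · ·
    · · · · · · · · · · · ·
    · · · · · · · · · · · ·
T1:
  2·area = 28
  edge (6, 18)→(4, 16): d=(-2,-2) top-left  bias=+0
  edge (4, 16)→(6, 4): d=(2,-12) top-left  bias=+0
  edge (6, 4)→(6, 18): d=(0,14) right/bottom  bias=-1
    (2,5)@(5, 11): e=[12,2,14] → #
    (3,5)@(7, 11): e=[16,26,-14] → ·
    (0,6)@(1, 13): e=[0,-42,70] → ·  [on edge]
    (2,6)@(5, 13): e=[8,6,14] → #
    (3,6)@(7, 13): e=[12,30,-14] → ·
    (1,7)@(3, 15): e=[0,-14,42] → ·  [on edge]
    (2,7)@(5, 15): e=[4,10,14] → #
    (3,7)@(7, 15): e=[8,34,-14] → ·
    (2,8)@(5, 17): e=[0,14,14] → #  [on edge]
    (3,8)@(7, 17): e=[4,38,-14] → ·
    (2,9)@(5, 19): e=[-4,18,14] → ·
    (3,9)@(7, 19): e=[0,42,-14] → ·  [on edge]
    (4,10)@(9, 21): e=[0,70,-42] → ·  [on edge]
  covered (4 px):
    · · · · · · · · · · · ·
    · · · · · · · · · · · ·
    · · · · · · · · · · · ·
    · · · · · · · · · · · ·
    · · · · · · · · · · · ·
    · · # · · · · · · · · ·
    · · # · · · · · · · · ·
    · · # · · · · · · · · ·
    · · # · · · · · · · · ·
    · · · · · · · · · · · ·
    · · · · · · · · · · · ·

Answer: 7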